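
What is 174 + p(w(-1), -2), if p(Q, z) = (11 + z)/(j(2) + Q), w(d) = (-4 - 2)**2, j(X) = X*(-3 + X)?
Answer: 5925/34 ≈ 174.26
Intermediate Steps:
w(d) = 36 (w(d) = (-6)**2 = 36)
p(Q, z) = (11 + z)/(-2 + Q) (p(Q, z) = (11 + z)/(2*(-3 + 2) + Q) = (11 + z)/(2*(-1) + Q) = (11 + z)/(-2 + Q))
174 + p(w(-1), -2) = 174 + (11 - 2)/(-2 + 36) = 174 + 9/34 = 5925/34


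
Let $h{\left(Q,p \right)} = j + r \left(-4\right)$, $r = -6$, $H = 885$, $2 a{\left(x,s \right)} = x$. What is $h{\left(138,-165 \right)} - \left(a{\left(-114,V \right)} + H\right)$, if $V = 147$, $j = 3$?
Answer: $-801$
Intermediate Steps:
$a{\left(x,s \right)} = \frac{x}{2}$
$h{\left(Q,p \right)} = 27$ ($h{\left(Q,p \right)} = 3 - -24 = 3 + 24 = 27$)
$h{\left(138,-165 \right)} - \left(a{\left(-114,V \right)} + H\right) = 27 - \left(\frac{1}{2} \left(-114\right) + 885\right) = 27 - \left(-57 + 885\right) = 27 - 828 = -801$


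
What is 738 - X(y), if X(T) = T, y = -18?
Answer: 756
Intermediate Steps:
738 - X(y) = 738 - 1*(-18) = 738 + 18 = 756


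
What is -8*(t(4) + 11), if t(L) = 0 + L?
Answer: -120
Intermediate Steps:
t(L) = L
-8*(t(4) + 11) = -8*(4 + 11) = -8*15 = -120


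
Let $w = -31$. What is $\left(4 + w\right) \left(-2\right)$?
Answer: $54$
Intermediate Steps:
$\left(4 + w\right) \left(-2\right) = \left(4 - 31\right) \left(-2\right) = \left(-27\right) \left(-2\right) = 54$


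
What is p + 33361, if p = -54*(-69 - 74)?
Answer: 41083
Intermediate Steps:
p = 7722 (p = -54*(-143) = 7722)
p + 33361 = 7722 + 33361 = 41083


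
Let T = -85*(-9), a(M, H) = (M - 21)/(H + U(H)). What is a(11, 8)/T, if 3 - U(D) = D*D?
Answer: 2/8109 ≈ 0.00024664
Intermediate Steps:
U(D) = 3 - D**2 (U(D) = 3 - D*D = 3 - D**2)
a(M, H) = (-21 + M)/(3 + H - H**2) (a(M, H) = (M - 21)/(H + (3 - H**2)) = (-21 + M)/(3 + H - H**2))
T = 765
a(11, 8)/T = ((-21 + 11)/(3 + 8 - 1*8**2))/765 = (-10/(3 + 8 - 1*64))*(1/765) = (-10/(3 + 8 - 64))*(1/765) = (-10/(-53))*(1/765) = -1/53*(-10)*(1/765) = (10/53)*(1/765) = 2/8109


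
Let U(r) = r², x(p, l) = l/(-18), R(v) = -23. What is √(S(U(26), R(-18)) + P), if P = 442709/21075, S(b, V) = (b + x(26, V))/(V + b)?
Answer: √667978976320082/5504790 ≈ 4.6951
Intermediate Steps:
x(p, l) = -l/18 (x(p, l) = l*(-1/18) = -l/18)
S(b, V) = (b - V/18)/(V + b)
P = 442709/21075 (P = 442709*(1/21075) = 442709/21075 ≈ 21.006)
√(S(U(26), R(-18)) + P) = √((26² - 1/18*(-23))/(-23 + 26²) + 442709/21075) = √((676 + 23/18)/(-23 + 676) + 442709/21075) = √((12191/18)/653 + 442709/21075) = √((1/653)*(12191/18) + 442709/21075) = √(12191/11754 + 442709/21075) = √(1820175637/82571850) = √667978976320082/5504790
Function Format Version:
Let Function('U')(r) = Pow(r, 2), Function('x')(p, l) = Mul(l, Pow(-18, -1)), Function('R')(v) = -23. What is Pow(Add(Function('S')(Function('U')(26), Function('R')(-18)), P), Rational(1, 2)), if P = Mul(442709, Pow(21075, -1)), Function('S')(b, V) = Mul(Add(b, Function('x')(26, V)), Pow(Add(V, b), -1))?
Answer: Mul(Rational(1, 5504790), Pow(667978976320082, Rational(1, 2))) ≈ 4.6951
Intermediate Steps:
Function('x')(p, l) = Mul(Rational(-1, 18), l) (Function('x')(p, l) = Mul(l, Rational(-1, 18)) = Mul(Rational(-1, 18), l))
Function('S')(b, V) = Mul(Pow(Add(V, b), -1), Add(b, Mul(Rational(-1, 18), V))) (Function('S')(b, V) = Mul(Add(b, Mul(Rational(-1, 18), V)), Pow(Add(V, b), -1)) = Mul(Pow(Add(V, b), -1), Add(b, Mul(Rational(-1, 18), V))))
P = Rational(442709, 21075) (P = Mul(442709, Rational(1, 21075)) = Rational(442709, 21075) ≈ 21.006)
Pow(Add(Function('S')(Function('U')(26), Function('R')(-18)), P), Rational(1, 2)) = Pow(Add(Mul(Pow(Add(-23, Pow(26, 2)), -1), Add(Pow(26, 2), Mul(Rational(-1, 18), -23))), Rational(442709, 21075)), Rational(1, 2)) = Pow(Add(Mul(Pow(Add(-23, 676), -1), Add(676, Rational(23, 18))), Rational(442709, 21075)), Rational(1, 2)) = Pow(Add(Mul(Pow(653, -1), Rational(12191, 18)), Rational(442709, 21075)), Rational(1, 2)) = Pow(Add(Mul(Rational(1, 653), Rational(12191, 18)), Rational(442709, 21075)), Rational(1, 2)) = Pow(Add(Rational(12191, 11754), Rational(442709, 21075)), Rational(1, 2)) = Pow(Rational(1820175637, 82571850), Rational(1, 2)) = Mul(Rational(1, 5504790), Pow(667978976320082, Rational(1, 2)))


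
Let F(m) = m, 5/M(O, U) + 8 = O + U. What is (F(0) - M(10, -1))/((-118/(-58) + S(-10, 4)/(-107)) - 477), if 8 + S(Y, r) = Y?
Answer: 15515/1473296 ≈ 0.010531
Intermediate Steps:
M(O, U) = 5/(-8 + O + U) (M(O, U) = 5/(-8 + (O + U)) = 5/(-8 + O + U))
S(Y, r) = -8 + Y
(F(0) - M(10, -1))/((-118/(-58) + S(-10, 4)/(-107)) - 477) = (0 - 5/(-8 + 10 - 1))/((-118/(-58) + (-8 - 10)/(-107)) - 477) = (0 - 5/1)/((-118*(-1/58) - 18*(-1/107)) - 477) = (0 - 5)/((59/29 + 18/107) - 477) = (0 - 1*5)/(6835/3103 - 477) = (0 - 5)/(-1473296/3103) = -5*(-3103/1473296) = 15515/1473296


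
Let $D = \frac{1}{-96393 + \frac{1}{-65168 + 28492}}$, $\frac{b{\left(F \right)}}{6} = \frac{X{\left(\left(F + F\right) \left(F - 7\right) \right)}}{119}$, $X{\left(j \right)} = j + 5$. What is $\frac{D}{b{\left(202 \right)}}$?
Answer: $- \frac{311746}{119369730973785} \approx -2.6116 \cdot 10^{-9}$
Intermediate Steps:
$X{\left(j \right)} = 5 + j$
$b{\left(F \right)} = \frac{30}{119} + \frac{12 F \left(-7 + F\right)}{119}$ ($b{\left(F \right)} = 6 \frac{5 + \left(F + F\right) \left(F - 7\right)}{119} = 6 \left(5 + 2 F \left(-7 + F\right)\right) \frac{1}{119} = 6 \left(\frac{5}{119} + \frac{2 F \left(-7 + F\right)}{119}\right) = \frac{30}{119} + \frac{12 F \left(-7 + F\right)}{119}$)
$D = - \frac{36676}{3535309669}$ ($D = \frac{1}{-96393 + \frac{1}{-36676}} = \frac{1}{-96393 - \frac{1}{36676}} = \frac{1}{- \frac{3535309669}{36676}} = - \frac{36676}{3535309669} \approx -1.0374 \cdot 10^{-5}$)
$\frac{D}{b{\left(202 \right)}} = - \frac{36676}{3535309669 \left(\frac{30}{119} + \frac{12}{119} \cdot 202 \left(-7 + 202\right)\right)} = - \frac{36676}{3535309669 \left(\frac{30}{119} + \frac{12}{119} \cdot 202 \cdot 195\right)} = - \frac{36676}{3535309669 \left(\frac{30}{119} + \frac{472680}{119}\right)} = - \frac{36676}{3535309669 \cdot \frac{67530}{17}} = \left(- \frac{36676}{3535309669}\right) \frac{17}{67530} = - \frac{311746}{119369730973785}$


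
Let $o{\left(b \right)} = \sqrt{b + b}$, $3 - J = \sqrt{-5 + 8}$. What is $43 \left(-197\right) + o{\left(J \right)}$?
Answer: $-8471 + \sqrt{6 - 2 \sqrt{3}} \approx -8469.4$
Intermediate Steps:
$J = 3 - \sqrt{3}$ ($J = 3 - \sqrt{-5 + 8} = 3 - \sqrt{3} \approx 1.268$)
$o{\left(b \right)} = \sqrt{2} \sqrt{b}$ ($o{\left(b \right)} = \sqrt{2 b} = \sqrt{2} \sqrt{b}$)
$43 \left(-197\right) + o{\left(J \right)} = 43 \left(-197\right) + \sqrt{2} \sqrt{3 - \sqrt{3}} = -8471 + \sqrt{2} \sqrt{3 - \sqrt{3}}$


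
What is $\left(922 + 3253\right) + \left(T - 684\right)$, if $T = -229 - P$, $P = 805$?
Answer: $2457$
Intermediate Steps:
$T = -1034$ ($T = -229 - 805 = -1034$)
$\left(922 + 3253\right) + \left(T - 684\right) = \left(922 + 3253\right) - 1718 = 4175 - 1718 = 2457$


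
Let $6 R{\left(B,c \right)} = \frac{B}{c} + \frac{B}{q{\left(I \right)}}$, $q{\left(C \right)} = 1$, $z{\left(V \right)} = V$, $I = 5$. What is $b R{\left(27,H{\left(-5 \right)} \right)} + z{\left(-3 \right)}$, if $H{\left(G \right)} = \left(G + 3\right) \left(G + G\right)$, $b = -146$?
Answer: $- \frac{13857}{20} \approx -692.85$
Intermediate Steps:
$H{\left(G \right)} = 2 G \left(3 + G\right)$ ($H{\left(G \right)} = \left(3 + G\right) 2 G = 2 G \left(3 + G\right)$)
$R{\left(B,c \right)} = \frac{B}{6} + \frac{B}{6 c}$ ($R{\left(B,c \right)} = \frac{\frac{B}{c} + \frac{B}{1}}{6} = \frac{\frac{B}{c} + B 1}{6} = \frac{\frac{B}{c} + B}{6} = \frac{B + \frac{B}{c}}{6} = \frac{B}{6} + \frac{B}{6 c}$)
$b R{\left(27,H{\left(-5 \right)} \right)} + z{\left(-3 \right)} = - 146 \cdot \frac{1}{6} \cdot 27 \frac{1}{2 \left(-5\right) \left(3 - 5\right)} \left(1 + 2 \left(-5\right) \left(3 - 5\right)\right) - 3 = - 146 \cdot \frac{1}{6} \cdot 27 \frac{1}{2 \left(-5\right) \left(-2\right)} \left(1 + 2 \left(-5\right) \left(-2\right)\right) - 3 = - 146 \cdot \frac{1}{6} \cdot 27 \cdot \frac{1}{20} \left(1 + 20\right) - 3 = - 146 \cdot \frac{1}{6} \cdot 27 \cdot \frac{1}{20} \cdot 21 - 3 = \left(-146\right) \frac{189}{40} - 3 = - \frac{13797}{20} - 3 = - \frac{13857}{20}$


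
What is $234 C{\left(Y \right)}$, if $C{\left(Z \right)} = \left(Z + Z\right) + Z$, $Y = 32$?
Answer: $22464$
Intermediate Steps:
$C{\left(Z \right)} = 3 Z$ ($C{\left(Z \right)} = 2 Z + Z = 3 Z$)
$234 C{\left(Y \right)} = 234 \cdot 3 \cdot 32 = 234 \cdot 96 = 22464$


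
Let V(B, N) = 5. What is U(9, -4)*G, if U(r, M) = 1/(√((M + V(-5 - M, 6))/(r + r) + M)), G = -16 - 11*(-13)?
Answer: -381*I*√142/71 ≈ -63.946*I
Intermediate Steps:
G = 127 (G = -16 + 143 = 127)
U(r, M) = (M + (5 + M)/(2*r))^(-½) (U(r, M) = 1/(√((M + 5)/(r + r) + M)) = 1/(√((5 + M)/((2*r)) + M)) = 1/(√((5 + M)*(1/(2*r)) + M)) = 1/(√((5 + M)/(2*r) + M)) = 1/(√(M + (5 + M)/(2*r))) = (M + (5 + M)/(2*r))^(-½))
U(9, -4)*G = (√2/√((5 - 4 + 2*(-4)*9)/9))*127 = (√2/√((5 - 4 - 72)/9))*127 = (√2/√((⅑)*(-71)))*127 = (√2/√(-71/9))*127 = (√2*(-3*I*√71/71))*127 = -3*I*√142/71*127 = -381*I*√142/71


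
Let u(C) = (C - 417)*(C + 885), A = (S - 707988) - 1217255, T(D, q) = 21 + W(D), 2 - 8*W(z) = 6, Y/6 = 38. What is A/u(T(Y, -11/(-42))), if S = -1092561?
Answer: 12071216/1436123 ≈ 8.4054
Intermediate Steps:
Y = 228 (Y = 6*38 = 228)
W(z) = -1/2 (W(z) = 1/4 - 1/8*6 = 1/4 - 3/4 = -1/2)
T(D, q) = 41/2 (T(D, q) = 21 - 1/2 = 41/2)
A = -3017804 (A = (-1092561 - 707988) - 1217255 = -1800549 - 1217255 = -3017804)
u(C) = (-417 + C)*(885 + C)
A/u(T(Y, -11/(-42))) = -3017804/(-369045 + (41/2)**2 + 468*(41/2)) = -3017804/(-369045 + 1681/4 + 9594) = -3017804/(-1436123/4) = -3017804*(-4/1436123) = 12071216/1436123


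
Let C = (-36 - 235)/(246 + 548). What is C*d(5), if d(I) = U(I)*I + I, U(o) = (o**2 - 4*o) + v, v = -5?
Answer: -1355/794 ≈ -1.7065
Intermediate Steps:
U(o) = -5 + o**2 - 4*o (U(o) = (o**2 - 4*o) - 5 = -5 + o**2 - 4*o)
d(I) = I + I*(-5 + I**2 - 4*I) (d(I) = (-5 + I**2 - 4*I)*I + I = I*(-5 + I**2 - 4*I) + I = I + I*(-5 + I**2 - 4*I))
C = -271/794 ≈ -0.34131
C*d(5) = -1355*(-4 + 5**2 - 4*5)/794 = -1355*(-4 + 25 - 20)/794 = -1355/794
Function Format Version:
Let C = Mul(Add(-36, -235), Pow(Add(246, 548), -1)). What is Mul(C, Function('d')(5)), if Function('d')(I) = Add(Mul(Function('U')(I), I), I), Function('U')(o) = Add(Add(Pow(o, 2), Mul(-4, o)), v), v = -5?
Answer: Rational(-1355, 794) ≈ -1.7065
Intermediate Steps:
Function('U')(o) = Add(-5, Pow(o, 2), Mul(-4, o)) (Function('U')(o) = Add(Add(Pow(o, 2), Mul(-4, o)), -5) = Add(-5, Pow(o, 2), Mul(-4, o)))
Function('d')(I) = Add(I, Mul(I, Add(-5, Pow(I, 2), Mul(-4, I)))) (Function('d')(I) = Add(Mul(Add(-5, Pow(I, 2), Mul(-4, I)), I), I) = Add(Mul(I, Add(-5, Pow(I, 2), Mul(-4, I))), I) = Add(I, Mul(I, Add(-5, Pow(I, 2), Mul(-4, I)))))
C = Rational(-271, 794) (C = Mul(-271, Pow(794, -1)) = Mul(-271, Rational(1, 794)) = Rational(-271, 794) ≈ -0.34131)
Mul(C, Function('d')(5)) = Mul(Rational(-271, 794), Mul(5, Add(-4, Pow(5, 2), Mul(-4, 5)))) = Mul(Rational(-271, 794), Mul(5, Add(-4, 25, -20))) = Mul(Rational(-271, 794), Mul(5, 1)) = Mul(Rational(-271, 794), 5) = Rational(-1355, 794)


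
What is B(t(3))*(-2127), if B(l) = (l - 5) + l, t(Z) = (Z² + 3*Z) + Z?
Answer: -78699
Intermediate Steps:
t(Z) = Z² + 4*Z
B(l) = -5 + 2*l (B(l) = (-5 + l) + l = -5 + 2*l)
B(t(3))*(-2127) = (-5 + 2*(3*(4 + 3)))*(-2127) = (-5 + 2*(3*7))*(-2127) = (-5 + 2*21)*(-2127) = (-5 + 42)*(-2127) = 37*(-2127) = -78699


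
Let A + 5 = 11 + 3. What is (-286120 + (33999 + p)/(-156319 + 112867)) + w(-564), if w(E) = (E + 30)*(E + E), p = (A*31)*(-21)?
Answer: 1145073727/3621 ≈ 3.1623e+5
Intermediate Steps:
A = 9 (A = -5 + (11 + 3) = -5 + 14 = 9)
p = -5859 (p = (9*31)*(-21) = 279*(-21) = -5859)
w(E) = 2*E*(30 + E) (w(E) = (30 + E)*(2*E) = 2*E*(30 + E))
(-286120 + (33999 + p)/(-156319 + 112867)) + w(-564) = (-286120 + (33999 - 5859)/(-156319 + 112867)) + 2*(-564)*(30 - 564) = (-286120 + 28140/(-43452)) + 2*(-564)*(-534) = (-286120 + 28140*(-1/43452)) + 602352 = (-286120 - 2345/3621) + 602352 = -1036042865/3621 + 602352 = 1145073727/3621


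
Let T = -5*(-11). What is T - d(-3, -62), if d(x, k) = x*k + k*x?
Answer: -317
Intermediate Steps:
T = 55
d(x, k) = 2*k*x (d(x, k) = k*x + k*x = 2*k*x)
T - d(-3, -62) = 55 - 2*(-62)*(-3) = 55 - 1*372 = 55 - 372 = -317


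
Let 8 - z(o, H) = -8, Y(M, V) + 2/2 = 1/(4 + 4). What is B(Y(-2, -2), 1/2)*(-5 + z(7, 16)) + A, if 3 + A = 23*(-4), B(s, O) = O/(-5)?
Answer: -961/10 ≈ -96.100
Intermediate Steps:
Y(M, V) = -7/8 (Y(M, V) = -1 + 1/(4 + 4) = -1 + 1/8 = -7/8)
z(o, H) = 16 (z(o, H) = 8 - 1*(-8) = 8 + 8 = 16)
B(s, O) = -O/5 (B(s, O) = O*(-1/5) = -O/5)
A = -95 (A = -3 + 23*(-4) = -3 - 92 = -95)
B(Y(-2, -2), 1/2)*(-5 + z(7, 16)) + A = (-1/5/2)*(-5 + 16) - 95 = -1/5*1/2*11 - 95 = -1/10*11 - 95 = -11/10 - 95 = -961/10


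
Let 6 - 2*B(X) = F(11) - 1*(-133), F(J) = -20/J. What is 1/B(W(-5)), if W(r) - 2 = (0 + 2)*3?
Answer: -22/1377 ≈ -0.015977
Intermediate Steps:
W(r) = 8 (W(r) = 2 + (0 + 2)*3 = 2 + 2*3 = 2 + 6 = 8)
B(X) = -1377/22 (B(X) = 3 - (-20/11 - 1*(-133))/2 = 3 - (-20*1/11 + 133)/2 = 3 - (-20/11 + 133)/2 = 3 - 1/2*1443/11 = 3 - 1443/22 = -1377/22)
1/B(W(-5)) = 1/(-1377/22) = -22/1377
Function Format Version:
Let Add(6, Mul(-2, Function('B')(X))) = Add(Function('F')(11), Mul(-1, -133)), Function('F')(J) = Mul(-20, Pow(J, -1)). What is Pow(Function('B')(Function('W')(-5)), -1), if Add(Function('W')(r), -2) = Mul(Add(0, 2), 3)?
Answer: Rational(-22, 1377) ≈ -0.015977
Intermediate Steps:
Function('W')(r) = 8 (Function('W')(r) = Add(2, Mul(Add(0, 2), 3)) = Add(2, Mul(2, 3)) = Add(2, 6) = 8)
Function('B')(X) = Rational(-1377, 22) (Function('B')(X) = Add(3, Mul(Rational(-1, 2), Add(Mul(-20, Pow(11, -1)), Mul(-1, -133)))) = Add(3, Mul(Rational(-1, 2), Add(Mul(-20, Rational(1, 11)), 133))) = Add(3, Mul(Rational(-1, 2), Add(Rational(-20, 11), 133))) = Add(3, Mul(Rational(-1, 2), Rational(1443, 11))) = Add(3, Rational(-1443, 22)) = Rational(-1377, 22))
Pow(Function('B')(Function('W')(-5)), -1) = Pow(Rational(-1377, 22), -1) = Rational(-22, 1377)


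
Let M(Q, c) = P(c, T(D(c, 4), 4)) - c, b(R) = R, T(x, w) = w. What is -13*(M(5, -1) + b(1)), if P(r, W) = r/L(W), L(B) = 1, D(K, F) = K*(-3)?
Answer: -13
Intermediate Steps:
D(K, F) = -3*K
P(r, W) = r (P(r, W) = r/1 = r*1 = r)
M(Q, c) = 0 (M(Q, c) = c - c = 0)
-13*(M(5, -1) + b(1)) = -13*(0 + 1) = -13*1 = -13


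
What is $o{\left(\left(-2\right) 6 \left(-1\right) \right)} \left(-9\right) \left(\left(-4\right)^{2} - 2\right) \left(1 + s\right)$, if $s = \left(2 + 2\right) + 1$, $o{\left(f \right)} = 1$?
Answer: $-756$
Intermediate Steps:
$s = 5$ ($s = 4 + 1 = 5$)
$o{\left(\left(-2\right) 6 \left(-1\right) \right)} \left(-9\right) \left(\left(-4\right)^{2} - 2\right) \left(1 + s\right) = 1 \left(-9\right) \left(\left(-4\right)^{2} - 2\right) \left(1 + 5\right) = - 9 \left(16 - 2\right) 6 = - 9 \cdot 14 \cdot 6 = \left(-9\right) 84 = -756$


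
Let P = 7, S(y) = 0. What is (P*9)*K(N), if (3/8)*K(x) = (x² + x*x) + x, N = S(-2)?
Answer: 0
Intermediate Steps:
N = 0
K(x) = 8*x/3 + 16*x²/3 (K(x) = 8*((x² + x*x) + x)/3 = 8*((x² + x²) + x)/3 = 8*(2*x² + x)/3 = 8*(x + 2*x²)/3 = 8*x/3 + 16*x²/3)
(P*9)*K(N) = (7*9)*((8/3)*0*(1 + 2*0)) = 63*((8/3)*0*(1 + 0)) = 63*((8/3)*0*1) = 63*0 = 0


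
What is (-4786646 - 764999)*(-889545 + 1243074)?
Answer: -1962667505205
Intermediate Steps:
(-4786646 - 764999)*(-889545 + 1243074) = -5551645*353529 = -1962667505205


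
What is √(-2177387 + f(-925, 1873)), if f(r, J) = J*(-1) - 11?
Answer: I*√2179271 ≈ 1476.2*I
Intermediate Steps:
f(r, J) = -11 - J (f(r, J) = -J - 11 = -11 - J)
√(-2177387 + f(-925, 1873)) = √(-2177387 + (-11 - 1*1873)) = √(-2177387 + (-11 - 1873)) = √(-2177387 - 1884) = √(-2179271) = I*√2179271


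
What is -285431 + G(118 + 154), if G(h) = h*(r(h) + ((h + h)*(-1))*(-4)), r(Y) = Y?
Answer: 380425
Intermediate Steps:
G(h) = 9*h**2 (G(h) = h*(h + ((h + h)*(-1))*(-4)) = h*(h + ((2*h)*(-1))*(-4)) = h*(h - 2*h*(-4)) = h*(h + 8*h) = h*(9*h) = 9*h**2)
-285431 + G(118 + 154) = -285431 + 9*(118 + 154)**2 = -285431 + 9*272**2 = -285431 + 9*73984 = -285431 + 665856 = 380425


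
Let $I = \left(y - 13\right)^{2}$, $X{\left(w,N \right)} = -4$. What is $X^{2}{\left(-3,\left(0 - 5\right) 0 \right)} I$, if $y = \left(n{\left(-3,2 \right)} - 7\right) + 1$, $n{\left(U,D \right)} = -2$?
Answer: $7056$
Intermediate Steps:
$y = -8$ ($y = \left(-2 - 7\right) + 1 = -9 + 1 = -8$)
$I = 441$ ($I = \left(-8 - 13\right)^{2} = \left(-21\right)^{2} = 441$)
$X^{2}{\left(-3,\left(0 - 5\right) 0 \right)} I = \left(-4\right)^{2} \cdot 441 = 16 \cdot 441 = 7056$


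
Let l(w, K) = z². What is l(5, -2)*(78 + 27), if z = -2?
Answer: 420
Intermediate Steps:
l(w, K) = 4 (l(w, K) = (-2)² = 4)
l(5, -2)*(78 + 27) = 4*(78 + 27) = 4*105 = 420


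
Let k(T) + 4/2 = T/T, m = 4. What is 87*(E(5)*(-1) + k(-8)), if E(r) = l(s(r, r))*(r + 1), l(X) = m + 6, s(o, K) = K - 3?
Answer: -5307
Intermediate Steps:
s(o, K) = -3 + K
l(X) = 10 (l(X) = 4 + 6 = 10)
E(r) = 10 + 10*r (E(r) = 10*(r + 1) = 10*(1 + r) = 10 + 10*r)
k(T) = -1 (k(T) = -2 + T/T = -2 + 1 = -1)
87*(E(5)*(-1) + k(-8)) = 87*((10 + 10*5)*(-1) - 1) = 87*((10 + 50)*(-1) - 1) = 87*(60*(-1) - 1) = 87*(-60 - 1) = 87*(-61) = -5307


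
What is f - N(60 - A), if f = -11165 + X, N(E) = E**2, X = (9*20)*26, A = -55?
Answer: -19710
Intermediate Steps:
X = 4680 (X = 180*26 = 4680)
f = -6485 (f = -11165 + 4680 = -6485)
f - N(60 - A) = -6485 - (60 - 1*(-55))**2 = -6485 - (60 + 55)**2 = -6485 - 1*115**2 = -6485 - 1*13225 = -6485 - 13225 = -19710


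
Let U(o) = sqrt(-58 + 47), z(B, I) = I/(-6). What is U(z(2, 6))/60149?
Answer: I*sqrt(11)/60149 ≈ 5.514e-5*I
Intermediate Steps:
z(B, I) = -I/6 (z(B, I) = I*(-1/6) = -I/6)
U(o) = I*sqrt(11) (U(o) = sqrt(-11) = I*sqrt(11))
U(z(2, 6))/60149 = (I*sqrt(11))/60149 = (I*sqrt(11))*(1/60149) = I*sqrt(11)/60149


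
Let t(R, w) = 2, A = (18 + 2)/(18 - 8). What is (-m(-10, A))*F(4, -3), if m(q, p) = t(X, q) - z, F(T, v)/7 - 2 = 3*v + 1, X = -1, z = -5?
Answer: 294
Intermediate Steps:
A = 2 (A = 20/10 = 20*(⅒) = 2)
F(T, v) = 21 + 21*v (F(T, v) = 14 + 7*(3*v + 1) = 14 + 7*(1 + 3*v) = 14 + (7 + 21*v) = 21 + 21*v)
m(q, p) = 7 (m(q, p) = 2 - 1*(-5) = 2 + 5 = 7)
(-m(-10, A))*F(4, -3) = (-1*7)*(21 + 21*(-3)) = -7*(21 - 63) = -7*(-42) = 294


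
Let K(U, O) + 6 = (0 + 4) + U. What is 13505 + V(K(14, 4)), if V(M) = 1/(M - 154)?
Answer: 1917709/142 ≈ 13505.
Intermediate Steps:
K(U, O) = -2 + U (K(U, O) = -6 + ((0 + 4) + U) = -6 + (4 + U) = -2 + U)
V(M) = 1/(-154 + M)
13505 + V(K(14, 4)) = 13505 + 1/(-154 + (-2 + 14)) = 13505 + 1/(-154 + 12) = 13505 + 1/(-142) = 13505 - 1/142 = 1917709/142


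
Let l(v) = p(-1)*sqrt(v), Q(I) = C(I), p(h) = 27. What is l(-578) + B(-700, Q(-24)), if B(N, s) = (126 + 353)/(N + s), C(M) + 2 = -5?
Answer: -479/707 + 459*I*sqrt(2) ≈ -0.67751 + 649.12*I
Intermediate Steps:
C(M) = -7 (C(M) = -2 - 5 = -7)
Q(I) = -7
l(v) = 27*sqrt(v)
B(N, s) = 479/(N + s)
l(-578) + B(-700, Q(-24)) = 27*sqrt(-578) + 479/(-700 - 7) = 27*(17*I*sqrt(2)) + 479/(-707) = 459*I*sqrt(2) + 479*(-1/707) = 459*I*sqrt(2) - 479/707 = -479/707 + 459*I*sqrt(2)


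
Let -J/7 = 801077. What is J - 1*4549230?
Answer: -10156769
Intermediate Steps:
J = -5607539 (J = -7*801077 = -5607539)
J - 1*4549230 = -5607539 - 1*4549230 = -5607539 - 4549230 = -10156769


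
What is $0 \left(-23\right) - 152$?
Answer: $-152$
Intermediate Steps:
$0 \left(-23\right) - 152 = 0 - 152 = -152$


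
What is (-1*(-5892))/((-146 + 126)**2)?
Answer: 1473/100 ≈ 14.730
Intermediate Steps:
(-1*(-5892))/((-146 + 126)**2) = 5892/((-20)**2) = 5892/400 = 5892*(1/400) = 1473/100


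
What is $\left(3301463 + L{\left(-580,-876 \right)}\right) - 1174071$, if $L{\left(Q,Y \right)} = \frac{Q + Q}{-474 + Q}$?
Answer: $\frac{1121136164}{527} \approx 2.1274 \cdot 10^{6}$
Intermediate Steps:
$L{\left(Q,Y \right)} = \frac{2 Q}{-474 + Q}$
$\left(3301463 + L{\left(-580,-876 \right)}\right) - 1174071 = \left(3301463 + 2 \left(-580\right) \frac{1}{-474 - 580}\right) - 1174071 = \left(3301463 + 2 \left(-580\right) \frac{1}{-1054}\right) - 1174071 = \left(3301463 + 2 \left(-580\right) \left(- \frac{1}{1054}\right)\right) - 1174071 = \left(3301463 + \frac{580}{527}\right) - 1174071 = \frac{1739871581}{527} - 1174071 = \frac{1121136164}{527}$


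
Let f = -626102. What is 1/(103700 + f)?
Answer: -1/522402 ≈ -1.9142e-6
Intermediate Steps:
1/(103700 + f) = 1/(103700 - 626102) = 1/(-522402) = -1/522402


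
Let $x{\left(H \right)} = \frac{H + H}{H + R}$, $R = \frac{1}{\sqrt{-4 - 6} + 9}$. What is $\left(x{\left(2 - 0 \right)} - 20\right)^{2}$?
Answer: $\frac{32 \left(4320 \sqrt{10} + 373123 i\right)}{382 \sqrt{10} + 36471 i} \approx 327.42 - 1.1416 i$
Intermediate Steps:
$R = \frac{1}{9 + i \sqrt{10}}$ ($R = \frac{1}{\sqrt{-10} + 9} = \frac{1}{i \sqrt{10} + 9} = \frac{1}{9 + i \sqrt{10}} \approx 0.098901 - 0.03475 i$)
$x{\left(H \right)} = \frac{2 H}{\frac{9}{91} + H - \frac{i \sqrt{10}}{91}}$ ($x{\left(H \right)} = \frac{H + H}{H + \left(\frac{9}{91} - \frac{i \sqrt{10}}{91}\right)} = \frac{2 H}{\frac{9}{91} + H - \frac{i \sqrt{10}}{91}}$)
$\left(x{\left(2 - 0 \right)} - 20\right)^{2} = \left(\frac{182 \left(2 - 0\right)}{9 + 91 \left(2 - 0\right) - i \sqrt{10}} - 20\right)^{2} = \left(\frac{182 \left(2 + 0\right)}{9 + 91 \left(2 + 0\right) - i \sqrt{10}} - 20\right)^{2} = \left(182 \cdot 2 \frac{1}{9 + 91 \cdot 2 - i \sqrt{10}} - 20\right)^{2} = \left(182 \cdot 2 \frac{1}{9 + 182 - i \sqrt{10}} - 20\right)^{2} = \left(182 \cdot 2 \frac{1}{191 - i \sqrt{10}} - 20\right)^{2} = \left(\frac{364}{191 - i \sqrt{10}} - 20\right)^{2} = \left(-20 + \frac{364}{191 - i \sqrt{10}}\right)^{2}$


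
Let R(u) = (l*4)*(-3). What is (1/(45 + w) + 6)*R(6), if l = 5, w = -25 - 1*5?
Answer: -364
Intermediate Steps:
w = -30 (w = -25 - 5 = -30)
R(u) = -60 (R(u) = (5*4)*(-3) = 20*(-3) = -60)
(1/(45 + w) + 6)*R(6) = (1/(45 - 30) + 6)*(-60) = (1/15 + 6)*(-60) = (91/15)*(-60) = -364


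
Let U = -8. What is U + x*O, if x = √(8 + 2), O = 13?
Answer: -8 + 13*√10 ≈ 33.110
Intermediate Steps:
x = √10 ≈ 3.1623
U + x*O = -8 + √10*13 = -8 + 13*√10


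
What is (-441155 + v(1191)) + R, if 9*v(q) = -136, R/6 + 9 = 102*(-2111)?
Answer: -15598405/9 ≈ -1.7332e+6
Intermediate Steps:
R = -1291986 (R = -54 + 6*(102*(-2111)) = -54 + 6*(-215322) = -54 - 1291932 = -1291986)
v(q) = -136/9 (v(q) = (1/9)*(-136) = -136/9)
(-441155 + v(1191)) + R = (-441155 - 136/9) - 1291986 = -3970531/9 - 1291986 = -15598405/9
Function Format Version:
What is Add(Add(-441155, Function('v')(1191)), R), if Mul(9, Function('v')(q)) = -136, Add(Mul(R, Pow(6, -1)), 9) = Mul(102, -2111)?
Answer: Rational(-15598405, 9) ≈ -1.7332e+6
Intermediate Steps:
R = -1291986 (R = Add(-54, Mul(6, Mul(102, -2111))) = Add(-54, Mul(6, -215322)) = Add(-54, -1291932) = -1291986)
Function('v')(q) = Rational(-136, 9) (Function('v')(q) = Mul(Rational(1, 9), -136) = Rational(-136, 9))
Add(Add(-441155, Function('v')(1191)), R) = Add(Add(-441155, Rational(-136, 9)), -1291986) = Add(Rational(-3970531, 9), -1291986) = Rational(-15598405, 9)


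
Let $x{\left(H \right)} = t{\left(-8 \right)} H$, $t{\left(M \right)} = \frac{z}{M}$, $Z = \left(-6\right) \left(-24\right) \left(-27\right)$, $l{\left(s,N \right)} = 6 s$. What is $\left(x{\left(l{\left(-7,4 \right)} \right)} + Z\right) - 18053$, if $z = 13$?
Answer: $- \frac{87491}{4} \approx -21873.0$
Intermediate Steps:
$Z = -3888$ ($Z = 144 \left(-27\right) = -3888$)
$t{\left(M \right)} = \frac{13}{M}$
$x{\left(H \right)} = - \frac{13 H}{8}$ ($x{\left(H \right)} = \frac{13}{-8} H = 13 \left(- \frac{1}{8}\right) H = - \frac{13 H}{8}$)
$\left(x{\left(l{\left(-7,4 \right)} \right)} + Z\right) - 18053 = \left(- \frac{13 \cdot 6 \left(-7\right)}{8} - 3888\right) - 18053 = \left(\left(- \frac{13}{8}\right) \left(-42\right) - 3888\right) - 18053 = \left(\frac{273}{4} - 3888\right) - 18053 = - \frac{15279}{4} - 18053 = - \frac{87491}{4}$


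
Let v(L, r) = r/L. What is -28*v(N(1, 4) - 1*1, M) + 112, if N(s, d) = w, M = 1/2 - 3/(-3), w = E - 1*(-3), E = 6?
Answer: 427/4 ≈ 106.75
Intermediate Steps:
w = 9 (w = 6 - 1*(-3) = 6 + 3 = 9)
M = 3/2 (M = 1*(1/2) - 3*(-1/3) = 1/2 + 1 = 3/2 ≈ 1.5000)
N(s, d) = 9
-28*v(N(1, 4) - 1*1, M) + 112 = -42/(9 - 1*1) + 112 = -42/(9 - 1) + 112 = -42/8 + 112 = -28*3/16 + 112 = -21/4 + 112 = 427/4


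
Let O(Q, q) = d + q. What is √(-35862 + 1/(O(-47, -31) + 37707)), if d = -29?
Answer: I*√5647454550479/12549 ≈ 189.37*I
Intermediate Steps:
O(Q, q) = -29 + q
√(-35862 + 1/(O(-47, -31) + 37707)) = √(-35862 + 1/((-29 - 31) + 37707)) = √(-35862 + 1/(-60 + 37707)) = √(-35862 + 1/37647) = √(-1350096713/37647) = I*√5647454550479/12549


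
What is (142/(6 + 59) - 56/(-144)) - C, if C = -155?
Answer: 184361/1170 ≈ 157.57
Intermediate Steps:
(142/(6 + 59) - 56/(-144)) - C = (142/(6 + 59) - 56/(-144)) - 1*(-155) = (142/65 - 56*(-1/144)) + 155 = (142*(1/65) + 7/18) + 155 = (142/65 + 7/18) + 155 = 3011/1170 + 155 = 184361/1170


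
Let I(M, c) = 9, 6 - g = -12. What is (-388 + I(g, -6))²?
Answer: 143641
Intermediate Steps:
g = 18 (g = 6 - 1*(-12) = 6 + 12 = 18)
(-388 + I(g, -6))² = (-388 + 9)² = (-379)² = 143641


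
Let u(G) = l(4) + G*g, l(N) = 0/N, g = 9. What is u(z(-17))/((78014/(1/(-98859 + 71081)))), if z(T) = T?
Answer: 9/127474876 ≈ 7.0602e-8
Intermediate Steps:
l(N) = 0
u(G) = 9*G (u(G) = 0 + G*9 = 0 + 9*G = 9*G)
u(z(-17))/((78014/(1/(-98859 + 71081)))) = (9*(-17))/((78014/(1/(-98859 + 71081)))) = -153/(78014/(1/(-27778))) = -153/(78014/(-1/27778)) = -153/(78014*(-27778)) = -153/(-2167072892) = -153*(-1/2167072892) = 9/127474876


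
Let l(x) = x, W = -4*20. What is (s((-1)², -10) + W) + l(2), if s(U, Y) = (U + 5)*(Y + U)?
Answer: -132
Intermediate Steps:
W = -80
s(U, Y) = (5 + U)*(U + Y)
(s((-1)², -10) + W) + l(2) = ((((-1)²)² + 5*(-1)² + 5*(-10) + (-1)²*(-10)) - 80) + 2 = ((1² + 5*1 - 50 + 1*(-10)) - 80) + 2 = ((1 + 5 - 50 - 10) - 80) + 2 = (-54 - 80) + 2 = -134 + 2 = -132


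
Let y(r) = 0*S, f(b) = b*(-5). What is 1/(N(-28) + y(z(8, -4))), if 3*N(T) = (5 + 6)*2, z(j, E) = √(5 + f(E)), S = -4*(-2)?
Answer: 3/22 ≈ 0.13636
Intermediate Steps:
S = 8
f(b) = -5*b
z(j, E) = √(5 - 5*E)
y(r) = 0 (y(r) = 0*8 = 0)
N(T) = 22/3 (N(T) = ((5 + 6)*2)/3 = (11*2)/3 = (⅓)*22 = 22/3)
1/(N(-28) + y(z(8, -4))) = 1/(22/3 + 0) = 1/(22/3) = 3/22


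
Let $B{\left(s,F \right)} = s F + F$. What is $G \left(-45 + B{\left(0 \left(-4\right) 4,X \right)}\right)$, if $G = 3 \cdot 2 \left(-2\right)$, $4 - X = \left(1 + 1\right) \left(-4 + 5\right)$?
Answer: $516$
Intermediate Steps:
$X = 2$ ($X = 4 - \left(1 + 1\right) \left(-4 + 5\right) = 4 - 2 \cdot 1 = 4 - 2 = 2$)
$B{\left(s,F \right)} = F + F s$ ($B{\left(s,F \right)} = F s + F = F + F s$)
$G = -12$ ($G = 6 \left(-2\right) = -12$)
$G \left(-45 + B{\left(0 \left(-4\right) 4,X \right)}\right) = - 12 \left(-45 + 2 \left(1 + 0 \left(-4\right) 4\right)\right) = - 12 \left(-45 + 2 \left(1 + 0 \cdot 4\right)\right) = - 12 \left(-45 + 2 \left(1 + 0\right)\right) = - 12 \left(-45 + 2 \cdot 1\right) = - 12 \left(-45 + 2\right) = \left(-12\right) \left(-43\right) = 516$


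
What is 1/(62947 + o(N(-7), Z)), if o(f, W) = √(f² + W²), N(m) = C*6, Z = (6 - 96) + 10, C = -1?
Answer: 62947/3962318373 - 2*√1609/3962318373 ≈ 1.5866e-5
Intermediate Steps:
Z = -80 (Z = -90 + 10 = -80)
N(m) = -6 (N(m) = -1*6 = -6)
o(f, W) = √(W² + f²)
1/(62947 + o(N(-7), Z)) = 1/(62947 + √((-80)² + (-6)²)) = 1/(62947 + √(6400 + 36)) = 1/(62947 + √6436) = 1/(62947 + 2*√1609)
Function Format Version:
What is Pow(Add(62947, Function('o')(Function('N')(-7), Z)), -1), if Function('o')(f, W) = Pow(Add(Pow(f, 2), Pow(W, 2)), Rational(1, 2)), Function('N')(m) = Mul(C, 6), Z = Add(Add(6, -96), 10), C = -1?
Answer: Add(Rational(62947, 3962318373), Mul(Rational(-2, 3962318373), Pow(1609, Rational(1, 2)))) ≈ 1.5866e-5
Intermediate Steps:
Z = -80 (Z = Add(-90, 10) = -80)
Function('N')(m) = -6 (Function('N')(m) = Mul(-1, 6) = -6)
Function('o')(f, W) = Pow(Add(Pow(W, 2), Pow(f, 2)), Rational(1, 2))
Pow(Add(62947, Function('o')(Function('N')(-7), Z)), -1) = Pow(Add(62947, Pow(Add(Pow(-80, 2), Pow(-6, 2)), Rational(1, 2))), -1) = Pow(Add(62947, Pow(Add(6400, 36), Rational(1, 2))), -1) = Pow(Add(62947, Pow(6436, Rational(1, 2))), -1) = Pow(Add(62947, Mul(2, Pow(1609, Rational(1, 2)))), -1)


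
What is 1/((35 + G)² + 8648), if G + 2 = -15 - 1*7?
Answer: 1/8769 ≈ 0.00011404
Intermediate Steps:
G = -24 (G = -2 + (-15 - 1*7) = -2 + (-15 - 7) = -2 - 22 = -24)
1/((35 + G)² + 8648) = 1/((35 - 24)² + 8648) = 1/(11² + 8648) = 1/(121 + 8648) = 1/8769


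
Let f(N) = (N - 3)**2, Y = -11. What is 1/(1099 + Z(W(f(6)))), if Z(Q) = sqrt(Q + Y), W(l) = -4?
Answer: 1099/1207816 - I*sqrt(15)/1207816 ≈ 0.00090991 - 3.2066e-6*I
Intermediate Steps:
f(N) = (-3 + N)**2
Z(Q) = sqrt(-11 + Q) (Z(Q) = sqrt(Q - 11) = sqrt(-11 + Q))
1/(1099 + Z(W(f(6)))) = 1/(1099 + sqrt(-11 - 4)) = 1/(1099 + sqrt(-15)) = 1/(1099 + I*sqrt(15))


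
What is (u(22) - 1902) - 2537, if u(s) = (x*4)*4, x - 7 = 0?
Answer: -4327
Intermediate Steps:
x = 7 (x = 7 + 0 = 7)
u(s) = 112 (u(s) = (7*4)*4 = 28*4 = 112)
(u(22) - 1902) - 2537 = (112 - 1902) - 2537 = -1790 - 2537 = -4327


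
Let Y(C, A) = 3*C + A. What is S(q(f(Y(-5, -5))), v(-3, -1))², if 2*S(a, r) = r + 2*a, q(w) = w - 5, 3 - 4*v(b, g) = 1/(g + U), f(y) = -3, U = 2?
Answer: 961/16 ≈ 60.063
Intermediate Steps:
Y(C, A) = A + 3*C
v(b, g) = ¾ - 1/(4*(2 + g)) (v(b, g) = ¾ - 1/(4*(g + 2)) = ¾ - 1/(4*(2 + g)))
q(w) = -5 + w
S(a, r) = a + r/2 (S(a, r) = (r + 2*a)/2 = a + r/2)
S(q(f(Y(-5, -5))), v(-3, -1))² = ((-5 - 3) + ((5 + 3*(-1))/(4*(2 - 1)))/2)² = (-8 + ((¼)*(5 - 3)/1)/2)² = (-8 + ((¼)*1*2)/2)² = (-8 + (½)*(½))² = (-8 + ¼)² = (-31/4)² = 961/16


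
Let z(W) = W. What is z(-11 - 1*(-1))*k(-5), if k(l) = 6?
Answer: -60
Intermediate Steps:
z(-11 - 1*(-1))*k(-5) = (-11 - 1*(-1))*6 = (-11 + 1)*6 = -10*6 = -60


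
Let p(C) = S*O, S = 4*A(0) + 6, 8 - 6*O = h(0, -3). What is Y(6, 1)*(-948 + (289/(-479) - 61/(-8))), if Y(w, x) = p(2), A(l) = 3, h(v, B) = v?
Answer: -10817487/479 ≈ -22583.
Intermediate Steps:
O = 4/3 (O = 4/3 - ⅙*0 = 4/3 + 0 = 4/3 ≈ 1.3333)
S = 18 (S = 4*3 + 6 = 12 + 6 = 18)
p(C) = 24 (p(C) = 18*(4/3) = 24)
Y(w, x) = 24
Y(6, 1)*(-948 + (289/(-479) - 61/(-8))) = 24*(-948 + (289/(-479) - 61/(-8))) = 24*(-948 + (289*(-1/479) - 61*(-⅛))) = 24*(-948 + (-289/479 + 61/8)) = 24*(-948 + 26907/3832) = 24*(-3605829/3832) = -10817487/479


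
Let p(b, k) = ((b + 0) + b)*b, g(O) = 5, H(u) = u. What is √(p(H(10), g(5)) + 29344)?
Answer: 2*√7386 ≈ 171.88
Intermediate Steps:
p(b, k) = 2*b² (p(b, k) = (b + b)*b = (2*b)*b = 2*b²)
√(p(H(10), g(5)) + 29344) = √(2*10² + 29344) = √(2*100 + 29344) = √(200 + 29344) = √29544 = 2*√7386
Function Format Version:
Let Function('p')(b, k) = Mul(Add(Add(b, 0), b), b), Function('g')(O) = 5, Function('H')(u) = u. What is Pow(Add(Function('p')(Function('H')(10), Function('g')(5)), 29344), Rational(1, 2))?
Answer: Mul(2, Pow(7386, Rational(1, 2))) ≈ 171.88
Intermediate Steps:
Function('p')(b, k) = Mul(2, Pow(b, 2)) (Function('p')(b, k) = Mul(Add(b, b), b) = Mul(Mul(2, b), b) = Mul(2, Pow(b, 2)))
Pow(Add(Function('p')(Function('H')(10), Function('g')(5)), 29344), Rational(1, 2)) = Pow(Add(Mul(2, Pow(10, 2)), 29344), Rational(1, 2)) = Pow(Add(Mul(2, 100), 29344), Rational(1, 2)) = Pow(Add(200, 29344), Rational(1, 2)) = Pow(29544, Rational(1, 2)) = Mul(2, Pow(7386, Rational(1, 2)))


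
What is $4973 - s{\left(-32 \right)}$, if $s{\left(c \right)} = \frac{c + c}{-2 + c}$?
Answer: $\frac{84509}{17} \approx 4971.1$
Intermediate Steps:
$s{\left(c \right)} = \frac{2 c}{-2 + c}$
$4973 - s{\left(-32 \right)} = 4973 - 2 \left(-32\right) \frac{1}{-2 - 32} = 4973 - 2 \left(-32\right) \frac{1}{-34} = 4973 - 2 \left(-32\right) \left(- \frac{1}{34}\right) = 4973 - \frac{32}{17} = \frac{84509}{17}$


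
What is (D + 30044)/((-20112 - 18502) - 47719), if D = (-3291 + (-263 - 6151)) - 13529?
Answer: -6810/86333 ≈ -0.078881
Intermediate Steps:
D = -23234 (D = (-3291 - 6414) - 13529 = -9705 - 13529 = -23234)
(D + 30044)/((-20112 - 18502) - 47719) = (-23234 + 30044)/((-20112 - 18502) - 47719) = 6810/(-38614 - 47719) = 6810/(-86333) = 6810*(-1/86333) = -6810/86333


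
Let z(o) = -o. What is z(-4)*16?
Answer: 64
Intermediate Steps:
z(-4)*16 = -1*(-4)*16 = 4*16 = 64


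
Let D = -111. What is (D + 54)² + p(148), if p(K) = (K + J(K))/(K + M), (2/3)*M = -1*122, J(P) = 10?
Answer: 113557/35 ≈ 3244.5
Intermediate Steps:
M = -183 (M = 3*(-1*122)/2 = (3/2)*(-122) = -183)
p(K) = (10 + K)/(-183 + K) (p(K) = (K + 10)/(K - 183) = (10 + K)/(-183 + K))
(D + 54)² + p(148) = (-111 + 54)² + (10 + 148)/(-183 + 148) = (-57)² + 158/(-35) = 3249 - 1/35*158 = 3249 - 158/35 = 113557/35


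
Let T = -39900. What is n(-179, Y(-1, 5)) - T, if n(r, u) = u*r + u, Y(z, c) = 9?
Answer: 38298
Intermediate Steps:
n(r, u) = u + r*u (n(r, u) = r*u + u = u + r*u)
n(-179, Y(-1, 5)) - T = 9*(1 - 179) - 1*(-39900) = 9*(-178) + 39900 = -1602 + 39900 = 38298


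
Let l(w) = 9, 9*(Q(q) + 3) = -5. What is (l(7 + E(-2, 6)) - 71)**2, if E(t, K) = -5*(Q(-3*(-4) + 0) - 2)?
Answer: 3844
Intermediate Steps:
Q(q) = -32/9 (Q(q) = -3 + (1/9)*(-5) = -3 - 5/9 = -32/9)
E(t, K) = 250/9 (E(t, K) = -5*(-32/9 - 2) = -5*(-50/9) = 250/9)
(l(7 + E(-2, 6)) - 71)**2 = (9 - 71)**2 = (-62)**2 = 3844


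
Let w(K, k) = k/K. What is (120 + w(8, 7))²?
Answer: 935089/64 ≈ 14611.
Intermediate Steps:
(120 + w(8, 7))² = (120 + 7/8)² = (967/8)² = 935089/64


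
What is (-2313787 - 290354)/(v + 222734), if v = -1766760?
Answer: 2604141/1544026 ≈ 1.6866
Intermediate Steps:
(-2313787 - 290354)/(v + 222734) = (-2313787 - 290354)/(-1766760 + 222734) = -2604141/(-1544026) = -2604141*(-1/1544026) = 2604141/1544026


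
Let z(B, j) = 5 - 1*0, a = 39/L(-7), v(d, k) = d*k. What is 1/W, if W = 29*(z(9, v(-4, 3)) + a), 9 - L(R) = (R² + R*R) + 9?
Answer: 98/13079 ≈ 0.0074929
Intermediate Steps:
L(R) = -2*R² (L(R) = 9 - ((R² + R*R) + 9) = 9 - ((R² + R²) + 9) = 9 - (2*R² + 9) = 9 - (9 + 2*R²) = 9 + (-9 - 2*R²) = -2*R²)
a = -39/98 (a = 39/((-2*(-7)²)) = 39/((-2*49)) = 39/(-98) = 39*(-1/98) = -39/98 ≈ -0.39796)
z(B, j) = 5 (z(B, j) = 5 + 0 = 5)
W = 13079/98 (W = 29*(5 - 39/98) = 29*(451/98) = 13079/98 ≈ 133.46)
1/W = 1/(13079/98) = 98/13079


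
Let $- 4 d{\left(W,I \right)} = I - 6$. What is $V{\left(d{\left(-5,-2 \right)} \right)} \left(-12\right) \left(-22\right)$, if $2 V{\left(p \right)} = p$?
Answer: $264$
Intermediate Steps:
$d{\left(W,I \right)} = \frac{3}{2} - \frac{I}{4}$ ($d{\left(W,I \right)} = - \frac{I - 6}{4} = - \frac{-6 + I}{4} = \frac{3}{2} - \frac{I}{4}$)
$V{\left(p \right)} = \frac{p}{2}$
$V{\left(d{\left(-5,-2 \right)} \right)} \left(-12\right) \left(-22\right) = \frac{\frac{3}{2} - - \frac{1}{2}}{2} \left(-12\right) \left(-22\right) = \frac{\frac{3}{2} + \frac{1}{2}}{2} \left(-12\right) \left(-22\right) = \frac{1}{2} \cdot 2 \left(-12\right) \left(-22\right) = 1 \left(-12\right) \left(-22\right) = \left(-12\right) \left(-22\right) = 264$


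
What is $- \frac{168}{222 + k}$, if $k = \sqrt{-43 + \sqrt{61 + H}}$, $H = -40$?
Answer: $- \frac{168}{222 + i \sqrt{43 - \sqrt{21}}} \approx -0.75617 + 0.021112 i$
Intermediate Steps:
$k = \sqrt{-43 + \sqrt{21}}$ ($k = \sqrt{-43 + \sqrt{61 - 40}} = \sqrt{-43 + \sqrt{21}} \approx 6.1982 i$)
$- \frac{168}{222 + k} = - \frac{168}{222 + \sqrt{-43 + \sqrt{21}}}$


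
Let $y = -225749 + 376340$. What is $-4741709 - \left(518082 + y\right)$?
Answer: $-5410382$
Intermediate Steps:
$y = 150591$
$-4741709 - \left(518082 + y\right) = -4741709 - \left(518082 + 150591\right) = -4741709 - 668673 = -5410382$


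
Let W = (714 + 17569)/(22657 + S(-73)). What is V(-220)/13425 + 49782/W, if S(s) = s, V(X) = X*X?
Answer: 603771977344/9817971 ≈ 61497.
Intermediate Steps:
V(X) = X²
W = 18283/22584 (W = (714 + 17569)/(22657 - 73) = 18283/22584 ≈ 0.80956)
V(-220)/13425 + 49782/W = (-220)²/13425 + 49782/(18283/22584) = 48400*(1/13425) + 49782*(22584/18283) = 1936/537 + 1124276688/18283 = 603771977344/9817971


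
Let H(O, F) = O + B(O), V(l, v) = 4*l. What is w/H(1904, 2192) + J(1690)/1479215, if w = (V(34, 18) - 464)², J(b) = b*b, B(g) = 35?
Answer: 32935568892/573639577 ≈ 57.415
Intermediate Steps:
J(b) = b²
H(O, F) = 35 + O (H(O, F) = O + 35 = 35 + O)
w = 107584 (w = (4*34 - 464)² = (136 - 464)² = (-328)² = 107584)
w/H(1904, 2192) + J(1690)/1479215 = 107584/(35 + 1904) + 1690²/1479215 = 107584/1939 + 2856100*(1/1479215) = 107584*(1/1939) + 571220/295843 = 107584/1939 + 571220/295843 = 32935568892/573639577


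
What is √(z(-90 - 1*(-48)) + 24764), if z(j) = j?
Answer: √24722 ≈ 157.23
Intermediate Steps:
√(z(-90 - 1*(-48)) + 24764) = √((-90 - 1*(-48)) + 24764) = √((-90 + 48) + 24764) = √(-42 + 24764) = √24722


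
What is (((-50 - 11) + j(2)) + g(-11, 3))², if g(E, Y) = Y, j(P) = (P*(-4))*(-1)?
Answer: 2500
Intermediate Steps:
j(P) = 4*P (j(P) = -4*P*(-1) = 4*P)
(((-50 - 11) + j(2)) + g(-11, 3))² = (((-50 - 11) + 4*2) + 3)² = ((-61 + 8) + 3)² = (-53 + 3)² = (-50)² = 2500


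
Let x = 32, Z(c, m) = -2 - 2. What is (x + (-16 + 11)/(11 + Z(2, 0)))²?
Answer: 47961/49 ≈ 978.80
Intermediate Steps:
Z(c, m) = -4
(x + (-16 + 11)/(11 + Z(2, 0)))² = (32 + (-16 + 11)/(11 - 4))² = (32 - 5/7)² = (219/7)² = 47961/49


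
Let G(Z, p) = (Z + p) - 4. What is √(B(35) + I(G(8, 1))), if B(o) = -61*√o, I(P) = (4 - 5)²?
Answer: √(1 - 61*√35) ≈ 18.971*I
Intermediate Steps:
G(Z, p) = -4 + Z + p
I(P) = 1 (I(P) = (-1)² = 1)
√(B(35) + I(G(8, 1))) = √(-61*√35 + 1) = √(1 - 61*√35)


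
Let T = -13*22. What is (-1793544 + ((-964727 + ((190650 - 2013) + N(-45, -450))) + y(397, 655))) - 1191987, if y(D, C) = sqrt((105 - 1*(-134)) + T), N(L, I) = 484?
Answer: -3761137 + I*sqrt(47) ≈ -3.7611e+6 + 6.8557*I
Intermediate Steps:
T = -286
y(D, C) = I*sqrt(47) (y(D, C) = sqrt((105 - 1*(-134)) - 286) = sqrt((105 + 134) - 286) = sqrt(239 - 286) = sqrt(-47) = I*sqrt(47))
(-1793544 + ((-964727 + ((190650 - 2013) + N(-45, -450))) + y(397, 655))) - 1191987 = (-1793544 + ((-964727 + ((190650 - 2013) + 484)) + I*sqrt(47))) - 1191987 = (-1793544 + ((-964727 + (188637 + 484)) + I*sqrt(47))) - 1191987 = (-1793544 + ((-964727 + 189121) + I*sqrt(47))) - 1191987 = (-1793544 + (-775606 + I*sqrt(47))) - 1191987 = (-2569150 + I*sqrt(47)) - 1191987 = -3761137 + I*sqrt(47)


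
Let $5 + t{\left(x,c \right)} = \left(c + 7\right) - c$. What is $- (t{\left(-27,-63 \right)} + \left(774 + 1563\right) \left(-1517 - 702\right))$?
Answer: $5185801$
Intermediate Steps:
$t{\left(x,c \right)} = 2$ ($t{\left(x,c \right)} = -5 + \left(\left(c + 7\right) - c\right) = -5 + \left(\left(7 + c\right) - c\right) = -5 + 7 = 2$)
$- (t{\left(-27,-63 \right)} + \left(774 + 1563\right) \left(-1517 - 702\right)) = - (2 + \left(774 + 1563\right) \left(-1517 - 702\right)) = - (2 + 2337 \left(-2219\right)) = - (2 - 5185803) = \left(-1\right) \left(-5185801\right) = 5185801$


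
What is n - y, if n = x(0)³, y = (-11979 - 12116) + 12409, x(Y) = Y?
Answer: 11686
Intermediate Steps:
y = -11686 (y = -24095 + 12409 = -11686)
n = 0 (n = 0³ = 0)
n - y = 0 - 1*(-11686) = 0 + 11686 = 11686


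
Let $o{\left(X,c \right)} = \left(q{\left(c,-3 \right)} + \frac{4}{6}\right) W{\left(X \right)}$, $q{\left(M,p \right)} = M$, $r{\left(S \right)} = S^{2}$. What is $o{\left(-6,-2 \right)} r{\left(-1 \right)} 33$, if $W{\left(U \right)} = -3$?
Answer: $132$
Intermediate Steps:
$o{\left(X,c \right)} = -2 - 3 c$ ($o{\left(X,c \right)} = \left(c + \frac{4}{6}\right) \left(-3\right) = \left(c + 4 \cdot \frac{1}{6}\right) \left(-3\right) = \left(c + \frac{2}{3}\right) \left(-3\right) = \left(\frac{2}{3} + c\right) \left(-3\right) = -2 - 3 c$)
$o{\left(-6,-2 \right)} r{\left(-1 \right)} 33 = \left(-2 - -6\right) \left(-1\right)^{2} \cdot 33 = \left(-2 + 6\right) 1 \cdot 33 = 4 \cdot 1 \cdot 33 = 4 \cdot 33 = 132$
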